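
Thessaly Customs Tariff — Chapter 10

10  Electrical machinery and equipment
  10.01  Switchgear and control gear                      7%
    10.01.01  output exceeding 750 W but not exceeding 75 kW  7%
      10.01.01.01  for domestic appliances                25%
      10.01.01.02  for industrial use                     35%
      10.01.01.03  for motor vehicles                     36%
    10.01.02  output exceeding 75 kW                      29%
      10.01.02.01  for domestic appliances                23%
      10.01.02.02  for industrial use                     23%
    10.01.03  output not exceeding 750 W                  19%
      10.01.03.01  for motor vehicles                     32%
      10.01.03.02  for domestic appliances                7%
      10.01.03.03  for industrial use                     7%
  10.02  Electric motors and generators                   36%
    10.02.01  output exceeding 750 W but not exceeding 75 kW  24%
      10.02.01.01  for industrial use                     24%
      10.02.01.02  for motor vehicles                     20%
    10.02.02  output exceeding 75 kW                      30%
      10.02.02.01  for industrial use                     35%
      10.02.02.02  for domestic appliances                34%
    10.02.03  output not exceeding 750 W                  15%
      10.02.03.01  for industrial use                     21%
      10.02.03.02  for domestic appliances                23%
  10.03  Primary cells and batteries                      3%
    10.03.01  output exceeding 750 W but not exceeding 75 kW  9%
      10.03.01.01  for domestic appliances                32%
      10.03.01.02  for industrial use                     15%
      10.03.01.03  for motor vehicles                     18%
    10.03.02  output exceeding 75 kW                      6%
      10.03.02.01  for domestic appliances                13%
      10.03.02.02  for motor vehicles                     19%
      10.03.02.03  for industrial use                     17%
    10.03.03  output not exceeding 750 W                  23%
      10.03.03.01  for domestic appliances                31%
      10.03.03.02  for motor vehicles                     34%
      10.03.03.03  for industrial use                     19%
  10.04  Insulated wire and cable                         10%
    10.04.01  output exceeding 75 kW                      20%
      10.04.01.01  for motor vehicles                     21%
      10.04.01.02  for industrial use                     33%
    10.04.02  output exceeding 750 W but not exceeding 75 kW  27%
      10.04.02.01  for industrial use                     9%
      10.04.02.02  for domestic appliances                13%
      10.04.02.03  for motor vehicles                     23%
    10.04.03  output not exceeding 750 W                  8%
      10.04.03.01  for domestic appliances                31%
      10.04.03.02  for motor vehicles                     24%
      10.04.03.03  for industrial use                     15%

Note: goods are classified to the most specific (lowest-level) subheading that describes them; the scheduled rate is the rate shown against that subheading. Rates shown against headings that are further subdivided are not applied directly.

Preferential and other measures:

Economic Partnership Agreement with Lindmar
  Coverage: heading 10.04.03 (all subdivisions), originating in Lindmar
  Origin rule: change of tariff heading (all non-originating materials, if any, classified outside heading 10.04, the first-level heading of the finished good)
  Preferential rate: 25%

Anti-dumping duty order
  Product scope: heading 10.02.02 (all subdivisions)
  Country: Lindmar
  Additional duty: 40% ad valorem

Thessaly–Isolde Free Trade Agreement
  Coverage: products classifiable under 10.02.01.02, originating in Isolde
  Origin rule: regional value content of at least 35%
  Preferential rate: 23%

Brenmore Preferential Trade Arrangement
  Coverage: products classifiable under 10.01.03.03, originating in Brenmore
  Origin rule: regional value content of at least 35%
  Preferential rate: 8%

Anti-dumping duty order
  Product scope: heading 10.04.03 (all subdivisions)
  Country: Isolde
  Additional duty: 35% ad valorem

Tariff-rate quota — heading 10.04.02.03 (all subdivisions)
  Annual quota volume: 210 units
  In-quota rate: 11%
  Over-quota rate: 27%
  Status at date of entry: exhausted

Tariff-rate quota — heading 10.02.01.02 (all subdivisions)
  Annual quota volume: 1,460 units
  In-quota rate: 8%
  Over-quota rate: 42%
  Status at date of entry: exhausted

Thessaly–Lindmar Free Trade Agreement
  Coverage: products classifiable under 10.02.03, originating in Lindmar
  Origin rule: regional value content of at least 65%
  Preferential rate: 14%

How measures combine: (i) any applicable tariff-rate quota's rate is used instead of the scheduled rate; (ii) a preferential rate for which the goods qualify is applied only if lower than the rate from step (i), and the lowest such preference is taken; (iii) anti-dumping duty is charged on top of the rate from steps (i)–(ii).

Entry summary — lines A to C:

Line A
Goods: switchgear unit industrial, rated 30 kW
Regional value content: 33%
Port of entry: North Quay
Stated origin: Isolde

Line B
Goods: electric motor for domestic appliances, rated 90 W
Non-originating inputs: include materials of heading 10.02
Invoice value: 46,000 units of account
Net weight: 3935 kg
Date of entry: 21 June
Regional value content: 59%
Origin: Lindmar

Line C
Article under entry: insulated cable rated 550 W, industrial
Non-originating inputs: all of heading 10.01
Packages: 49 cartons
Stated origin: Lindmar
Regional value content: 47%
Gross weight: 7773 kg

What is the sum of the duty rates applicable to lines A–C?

Line A: switchgear unit → 10.01; rated 30 kW → 10.01.01; industrial → 10.01.01.02. Scheduled 35%. Isolde agreement on 10.02.01.02: 10.01.01.02 not covered. → 35%.
Line B: electric motor → 10.02; rated 90 W → 10.02.03; for domestic appliances → 10.02.03.02. Scheduled 23%. Lindmar agreement on 10.04.03: 10.02.03.02 not covered; Lindmar agreement on 10.02.03: RVC < 65%. → 23%.
Line C: insulated cable → 10.04; rated 550 W → 10.04.03; industrial → 10.04.03.03. Scheduled 15%. Lindmar agreement on 10.04.03: CTH met → 25% available; Lindmar agreement on 10.02.03: 10.04.03.03 not covered; preference 25% not lower than 15% → no reduction. → 15%.
Sum: 35% + 23% + 15% = 73%.

73%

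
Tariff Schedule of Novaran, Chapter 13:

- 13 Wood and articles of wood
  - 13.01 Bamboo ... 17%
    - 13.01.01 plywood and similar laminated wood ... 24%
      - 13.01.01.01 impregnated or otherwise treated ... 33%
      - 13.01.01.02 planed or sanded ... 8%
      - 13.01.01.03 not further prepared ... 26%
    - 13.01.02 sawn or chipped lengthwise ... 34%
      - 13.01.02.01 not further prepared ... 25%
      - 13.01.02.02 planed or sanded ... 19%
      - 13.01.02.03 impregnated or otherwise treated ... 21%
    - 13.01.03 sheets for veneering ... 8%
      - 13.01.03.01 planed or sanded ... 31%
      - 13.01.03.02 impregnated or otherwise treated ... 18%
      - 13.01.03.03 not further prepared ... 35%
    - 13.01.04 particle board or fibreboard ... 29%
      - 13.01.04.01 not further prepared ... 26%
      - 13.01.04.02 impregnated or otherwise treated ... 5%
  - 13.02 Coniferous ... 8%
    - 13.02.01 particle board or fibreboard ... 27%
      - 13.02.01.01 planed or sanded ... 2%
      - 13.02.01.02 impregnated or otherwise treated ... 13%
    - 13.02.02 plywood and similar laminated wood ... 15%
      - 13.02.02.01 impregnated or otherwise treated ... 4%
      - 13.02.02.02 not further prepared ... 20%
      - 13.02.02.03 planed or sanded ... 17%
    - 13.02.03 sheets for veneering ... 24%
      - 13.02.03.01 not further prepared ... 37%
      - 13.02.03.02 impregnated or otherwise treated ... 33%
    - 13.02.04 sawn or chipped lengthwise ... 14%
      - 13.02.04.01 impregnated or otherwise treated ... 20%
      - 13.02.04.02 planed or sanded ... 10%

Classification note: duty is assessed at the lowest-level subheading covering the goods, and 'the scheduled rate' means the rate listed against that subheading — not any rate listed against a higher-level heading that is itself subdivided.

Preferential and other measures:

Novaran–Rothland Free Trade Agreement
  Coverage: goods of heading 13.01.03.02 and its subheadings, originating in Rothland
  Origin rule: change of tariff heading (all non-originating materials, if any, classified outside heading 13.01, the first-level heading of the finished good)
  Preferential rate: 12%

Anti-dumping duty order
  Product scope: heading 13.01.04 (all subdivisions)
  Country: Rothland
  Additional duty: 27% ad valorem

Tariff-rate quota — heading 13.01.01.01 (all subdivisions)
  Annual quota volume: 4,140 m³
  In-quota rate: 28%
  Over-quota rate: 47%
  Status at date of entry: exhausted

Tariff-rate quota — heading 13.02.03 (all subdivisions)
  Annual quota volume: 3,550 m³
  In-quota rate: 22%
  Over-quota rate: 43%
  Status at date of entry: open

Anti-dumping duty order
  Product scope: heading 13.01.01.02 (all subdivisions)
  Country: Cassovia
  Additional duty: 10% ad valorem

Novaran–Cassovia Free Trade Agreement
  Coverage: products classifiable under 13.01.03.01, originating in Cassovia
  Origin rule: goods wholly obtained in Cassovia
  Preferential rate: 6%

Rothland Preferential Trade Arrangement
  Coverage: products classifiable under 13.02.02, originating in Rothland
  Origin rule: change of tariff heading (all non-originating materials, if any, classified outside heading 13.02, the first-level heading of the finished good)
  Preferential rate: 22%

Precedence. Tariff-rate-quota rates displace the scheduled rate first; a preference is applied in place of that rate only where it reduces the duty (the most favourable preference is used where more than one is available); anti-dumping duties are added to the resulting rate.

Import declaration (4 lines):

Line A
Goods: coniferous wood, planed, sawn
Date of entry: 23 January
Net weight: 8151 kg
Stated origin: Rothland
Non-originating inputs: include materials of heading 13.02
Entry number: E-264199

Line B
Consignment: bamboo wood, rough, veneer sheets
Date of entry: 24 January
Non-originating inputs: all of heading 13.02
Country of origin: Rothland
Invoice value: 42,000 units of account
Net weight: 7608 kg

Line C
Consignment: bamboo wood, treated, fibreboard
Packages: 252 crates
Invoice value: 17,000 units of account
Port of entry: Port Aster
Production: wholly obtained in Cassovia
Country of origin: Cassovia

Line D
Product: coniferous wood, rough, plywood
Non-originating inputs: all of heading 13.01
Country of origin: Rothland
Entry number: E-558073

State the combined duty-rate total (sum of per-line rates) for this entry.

70%

Line A: coniferous → 13.02; sawn → 13.02.04; planed → 13.02.04.02. Scheduled 10%. Rothland agreement on 13.01.03.02: 13.02.04.02 not covered; Rothland agreement on 13.02.02: 13.02.04.02 not covered. → 10%.
Line B: bamboo → 13.01; veneer sheets → 13.01.03; rough → 13.01.03.03. Scheduled 35%. Rothland agreement on 13.01.03.02: 13.01.03.03 not covered; Rothland agreement on 13.02.02: 13.01.03.03 not covered. → 35%.
Line C: bamboo → 13.01; fibreboard → 13.01.04; treated → 13.01.04.02. Scheduled 5%. Cassovia agreement on 13.01.03.01: 13.01.04.02 not covered. → 5%.
Line D: coniferous → 13.02; plywood → 13.02.02; rough → 13.02.02.02. Scheduled 20%. Rothland agreement on 13.01.03.02: 13.02.02.02 not covered; Rothland agreement on 13.02.02: CTH met → 22% available; preference 22% not lower than 20% → no reduction. → 20%.
Sum: 10% + 35% + 5% + 20% = 70%.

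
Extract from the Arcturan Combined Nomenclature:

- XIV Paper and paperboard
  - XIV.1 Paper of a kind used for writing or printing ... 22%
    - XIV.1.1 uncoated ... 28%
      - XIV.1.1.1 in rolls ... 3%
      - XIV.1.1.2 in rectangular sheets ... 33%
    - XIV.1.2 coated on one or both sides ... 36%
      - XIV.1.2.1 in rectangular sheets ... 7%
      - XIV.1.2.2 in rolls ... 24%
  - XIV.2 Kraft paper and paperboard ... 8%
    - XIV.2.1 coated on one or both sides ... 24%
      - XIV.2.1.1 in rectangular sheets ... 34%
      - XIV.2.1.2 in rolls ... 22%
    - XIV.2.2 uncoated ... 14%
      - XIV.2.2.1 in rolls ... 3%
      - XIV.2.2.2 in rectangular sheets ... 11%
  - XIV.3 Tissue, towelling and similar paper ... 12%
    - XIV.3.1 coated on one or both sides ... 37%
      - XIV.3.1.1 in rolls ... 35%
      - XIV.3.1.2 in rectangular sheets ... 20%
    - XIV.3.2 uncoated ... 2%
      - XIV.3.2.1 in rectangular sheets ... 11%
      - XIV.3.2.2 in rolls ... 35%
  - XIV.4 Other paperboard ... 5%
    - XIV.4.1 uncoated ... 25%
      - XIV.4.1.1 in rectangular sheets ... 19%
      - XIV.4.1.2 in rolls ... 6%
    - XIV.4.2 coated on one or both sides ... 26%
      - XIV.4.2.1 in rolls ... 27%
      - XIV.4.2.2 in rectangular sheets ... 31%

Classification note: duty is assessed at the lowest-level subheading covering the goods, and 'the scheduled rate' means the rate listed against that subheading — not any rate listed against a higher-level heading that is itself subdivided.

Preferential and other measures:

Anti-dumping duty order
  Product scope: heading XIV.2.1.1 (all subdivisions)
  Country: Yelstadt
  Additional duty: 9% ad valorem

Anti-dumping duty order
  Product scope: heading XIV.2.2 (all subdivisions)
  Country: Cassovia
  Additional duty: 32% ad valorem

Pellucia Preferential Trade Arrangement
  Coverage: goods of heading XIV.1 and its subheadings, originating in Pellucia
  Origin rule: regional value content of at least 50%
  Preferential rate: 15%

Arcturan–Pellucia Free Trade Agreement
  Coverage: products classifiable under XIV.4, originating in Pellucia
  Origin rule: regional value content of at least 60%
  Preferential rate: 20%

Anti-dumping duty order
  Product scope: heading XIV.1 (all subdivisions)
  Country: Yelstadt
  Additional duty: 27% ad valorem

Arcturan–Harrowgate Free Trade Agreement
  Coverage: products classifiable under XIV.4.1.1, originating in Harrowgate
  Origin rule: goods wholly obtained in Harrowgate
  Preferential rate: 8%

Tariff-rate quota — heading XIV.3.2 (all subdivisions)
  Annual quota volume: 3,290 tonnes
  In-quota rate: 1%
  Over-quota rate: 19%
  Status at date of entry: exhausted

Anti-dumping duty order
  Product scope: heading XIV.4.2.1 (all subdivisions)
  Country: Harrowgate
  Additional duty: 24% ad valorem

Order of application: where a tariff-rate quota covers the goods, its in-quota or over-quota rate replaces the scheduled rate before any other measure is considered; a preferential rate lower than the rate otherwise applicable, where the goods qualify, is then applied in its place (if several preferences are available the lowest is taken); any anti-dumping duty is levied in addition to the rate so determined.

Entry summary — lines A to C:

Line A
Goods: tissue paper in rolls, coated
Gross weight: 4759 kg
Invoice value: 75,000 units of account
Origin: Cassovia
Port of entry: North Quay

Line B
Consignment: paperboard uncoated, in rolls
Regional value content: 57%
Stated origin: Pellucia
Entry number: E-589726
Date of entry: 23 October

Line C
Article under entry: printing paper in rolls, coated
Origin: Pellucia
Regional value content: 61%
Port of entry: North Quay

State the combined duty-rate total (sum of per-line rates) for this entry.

Line A: tissue paper → XIV.3; coated → XIV.3.1; in rolls → XIV.3.1.1. Scheduled 35%. No special measure applies. → 35%.
Line B: paperboard → XIV.4; uncoated → XIV.4.1; in rolls → XIV.4.1.2. Scheduled 6%. Pellucia agreement on XIV.1: XIV.4.1.2 not covered; Pellucia agreement on XIV.4: RVC < 60%. → 6%.
Line C: printing paper → XIV.1; coated → XIV.1.2; in rolls → XIV.1.2.2. Scheduled 24%. Pellucia agreement on XIV.1: RVC ≥ 50% → 15% available; Pellucia agreement on XIV.4: XIV.1.2.2 not covered; preferential 15%. → 15%.
Sum: 35% + 6% + 15% = 56%.

56%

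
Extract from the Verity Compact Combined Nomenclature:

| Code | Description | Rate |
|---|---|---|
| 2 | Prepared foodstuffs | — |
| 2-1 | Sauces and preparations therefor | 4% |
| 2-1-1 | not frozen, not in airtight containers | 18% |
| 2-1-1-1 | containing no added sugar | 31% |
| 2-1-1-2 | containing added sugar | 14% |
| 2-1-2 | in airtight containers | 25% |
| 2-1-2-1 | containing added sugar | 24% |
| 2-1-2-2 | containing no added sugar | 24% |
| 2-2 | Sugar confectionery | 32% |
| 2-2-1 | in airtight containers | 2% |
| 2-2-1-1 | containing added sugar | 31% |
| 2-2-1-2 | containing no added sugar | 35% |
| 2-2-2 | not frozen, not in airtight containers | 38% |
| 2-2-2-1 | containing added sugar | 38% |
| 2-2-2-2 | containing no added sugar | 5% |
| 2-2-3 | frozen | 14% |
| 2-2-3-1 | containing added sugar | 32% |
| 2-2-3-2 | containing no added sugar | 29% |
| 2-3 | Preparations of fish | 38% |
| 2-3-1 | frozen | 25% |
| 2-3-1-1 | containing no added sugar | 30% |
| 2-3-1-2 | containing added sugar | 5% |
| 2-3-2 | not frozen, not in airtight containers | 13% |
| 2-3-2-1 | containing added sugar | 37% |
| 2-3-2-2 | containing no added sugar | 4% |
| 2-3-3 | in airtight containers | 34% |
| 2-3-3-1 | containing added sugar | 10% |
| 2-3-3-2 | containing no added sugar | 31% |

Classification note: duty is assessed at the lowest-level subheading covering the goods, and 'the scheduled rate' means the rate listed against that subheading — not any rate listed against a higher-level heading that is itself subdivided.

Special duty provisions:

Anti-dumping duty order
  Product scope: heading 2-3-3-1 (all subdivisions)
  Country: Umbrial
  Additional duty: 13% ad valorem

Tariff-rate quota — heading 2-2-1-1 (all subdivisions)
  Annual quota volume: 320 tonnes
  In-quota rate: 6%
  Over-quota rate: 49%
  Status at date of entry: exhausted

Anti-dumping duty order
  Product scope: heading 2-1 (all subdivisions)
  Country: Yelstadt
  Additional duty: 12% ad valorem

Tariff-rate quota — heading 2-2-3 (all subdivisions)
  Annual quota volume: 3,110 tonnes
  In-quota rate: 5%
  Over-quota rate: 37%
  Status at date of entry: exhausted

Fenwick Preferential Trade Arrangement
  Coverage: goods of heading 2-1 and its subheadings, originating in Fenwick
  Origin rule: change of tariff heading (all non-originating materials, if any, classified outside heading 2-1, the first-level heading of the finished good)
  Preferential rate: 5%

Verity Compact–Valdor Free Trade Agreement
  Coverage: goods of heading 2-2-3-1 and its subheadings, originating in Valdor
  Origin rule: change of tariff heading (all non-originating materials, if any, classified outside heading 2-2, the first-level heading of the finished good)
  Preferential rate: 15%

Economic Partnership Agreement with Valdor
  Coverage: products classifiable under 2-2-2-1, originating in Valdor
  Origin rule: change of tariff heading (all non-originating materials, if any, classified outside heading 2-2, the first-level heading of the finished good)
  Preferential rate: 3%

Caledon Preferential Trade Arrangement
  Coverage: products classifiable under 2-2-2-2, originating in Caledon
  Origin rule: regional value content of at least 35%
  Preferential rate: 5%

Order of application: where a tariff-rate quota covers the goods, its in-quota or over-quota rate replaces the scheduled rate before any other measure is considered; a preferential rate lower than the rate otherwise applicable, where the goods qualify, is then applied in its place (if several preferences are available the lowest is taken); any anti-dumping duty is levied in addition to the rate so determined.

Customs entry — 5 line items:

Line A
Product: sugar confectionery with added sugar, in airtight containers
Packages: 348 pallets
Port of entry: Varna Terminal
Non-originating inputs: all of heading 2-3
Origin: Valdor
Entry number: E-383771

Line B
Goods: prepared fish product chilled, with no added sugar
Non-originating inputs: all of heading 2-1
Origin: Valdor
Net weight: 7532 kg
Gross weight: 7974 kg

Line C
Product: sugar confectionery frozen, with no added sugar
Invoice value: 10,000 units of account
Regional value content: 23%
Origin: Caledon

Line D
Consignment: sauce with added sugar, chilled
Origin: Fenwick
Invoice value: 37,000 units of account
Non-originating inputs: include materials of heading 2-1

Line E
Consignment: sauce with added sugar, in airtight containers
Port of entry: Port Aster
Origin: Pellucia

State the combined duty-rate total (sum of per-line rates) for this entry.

128%

Line A: sugar confectionery → 2-2; in airtight containers → 2-2-1; with added sugar → 2-2-1-1. Scheduled 31%. quota on 2-2-1-1 exhausted → over-quota 49%; Valdor agreement on 2-2-3-1: 2-2-1-1 not covered; Valdor agreement on 2-2-2-1: 2-2-1-1 not covered. → 49%.
Line B: prepared fish product → 2-3; chilled → 2-3-2; with no added sugar → 2-3-2-2. Scheduled 4%. Valdor agreement on 2-2-3-1: 2-3-2-2 not covered; Valdor agreement on 2-2-2-1: 2-3-2-2 not covered. → 4%.
Line C: sugar confectionery → 2-2; frozen → 2-2-3; with no added sugar → 2-2-3-2. Scheduled 29%. quota on 2-2-3 exhausted → over-quota 37%; Caledon agreement on 2-2-2-2: 2-2-3-2 not covered. → 37%.
Line D: sauce → 2-1; chilled → 2-1-1; with added sugar → 2-1-1-2. Scheduled 14%. Fenwick agreement on 2-1: CTH not met. → 14%.
Line E: sauce → 2-1; in airtight containers → 2-1-2; with added sugar → 2-1-2-1. Scheduled 24%. No special measure applies. → 24%.
Sum: 49% + 4% + 37% + 14% + 24% = 128%.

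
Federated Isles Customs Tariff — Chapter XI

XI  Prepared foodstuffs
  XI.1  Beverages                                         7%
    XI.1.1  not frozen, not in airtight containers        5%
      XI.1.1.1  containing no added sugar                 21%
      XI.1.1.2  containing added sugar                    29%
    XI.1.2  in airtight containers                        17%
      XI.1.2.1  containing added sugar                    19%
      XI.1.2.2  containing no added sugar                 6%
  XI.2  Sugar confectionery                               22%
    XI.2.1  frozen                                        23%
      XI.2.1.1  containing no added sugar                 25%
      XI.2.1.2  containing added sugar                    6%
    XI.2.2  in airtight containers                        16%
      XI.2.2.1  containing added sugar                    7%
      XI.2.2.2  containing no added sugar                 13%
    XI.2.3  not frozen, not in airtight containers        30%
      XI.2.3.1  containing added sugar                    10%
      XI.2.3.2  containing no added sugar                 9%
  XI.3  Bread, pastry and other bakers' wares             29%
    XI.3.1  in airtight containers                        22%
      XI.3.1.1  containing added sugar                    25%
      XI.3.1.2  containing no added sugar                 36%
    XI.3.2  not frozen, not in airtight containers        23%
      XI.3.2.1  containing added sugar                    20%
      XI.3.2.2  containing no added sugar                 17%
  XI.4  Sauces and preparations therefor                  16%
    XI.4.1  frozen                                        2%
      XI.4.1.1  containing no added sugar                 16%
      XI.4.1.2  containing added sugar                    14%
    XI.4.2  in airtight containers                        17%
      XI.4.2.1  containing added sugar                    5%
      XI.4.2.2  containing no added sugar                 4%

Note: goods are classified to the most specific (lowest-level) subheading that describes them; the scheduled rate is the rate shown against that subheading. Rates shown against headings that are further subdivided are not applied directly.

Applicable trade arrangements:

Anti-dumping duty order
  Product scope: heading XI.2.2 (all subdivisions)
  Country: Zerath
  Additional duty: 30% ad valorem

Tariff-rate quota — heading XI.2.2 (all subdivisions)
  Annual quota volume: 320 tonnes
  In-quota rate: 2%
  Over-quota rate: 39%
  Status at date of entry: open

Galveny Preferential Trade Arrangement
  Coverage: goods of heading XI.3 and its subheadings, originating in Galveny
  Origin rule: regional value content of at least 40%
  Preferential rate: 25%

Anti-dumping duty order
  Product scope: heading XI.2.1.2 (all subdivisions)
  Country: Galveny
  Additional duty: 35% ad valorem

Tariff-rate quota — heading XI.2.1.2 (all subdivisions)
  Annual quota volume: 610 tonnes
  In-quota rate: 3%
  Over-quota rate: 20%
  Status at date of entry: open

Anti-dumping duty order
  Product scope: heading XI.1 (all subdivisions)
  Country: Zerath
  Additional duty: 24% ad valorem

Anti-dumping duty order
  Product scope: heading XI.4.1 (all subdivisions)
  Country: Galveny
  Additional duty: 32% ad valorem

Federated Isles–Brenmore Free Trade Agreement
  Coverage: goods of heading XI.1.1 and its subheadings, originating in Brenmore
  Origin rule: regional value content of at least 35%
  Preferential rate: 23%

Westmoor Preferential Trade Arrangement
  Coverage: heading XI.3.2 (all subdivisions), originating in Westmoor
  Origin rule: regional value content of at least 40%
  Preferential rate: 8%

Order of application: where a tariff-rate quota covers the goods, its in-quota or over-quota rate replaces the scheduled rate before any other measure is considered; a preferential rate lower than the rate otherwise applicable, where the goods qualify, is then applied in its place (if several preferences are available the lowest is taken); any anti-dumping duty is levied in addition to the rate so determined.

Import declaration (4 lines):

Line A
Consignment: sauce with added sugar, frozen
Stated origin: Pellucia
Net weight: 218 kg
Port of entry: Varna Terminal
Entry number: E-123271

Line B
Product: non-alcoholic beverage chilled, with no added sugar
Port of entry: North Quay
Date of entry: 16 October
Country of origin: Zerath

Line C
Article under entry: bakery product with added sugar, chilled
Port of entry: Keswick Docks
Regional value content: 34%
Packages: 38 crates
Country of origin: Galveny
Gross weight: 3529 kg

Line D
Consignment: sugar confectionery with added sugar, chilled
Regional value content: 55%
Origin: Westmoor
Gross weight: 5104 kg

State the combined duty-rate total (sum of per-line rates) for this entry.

Line A: sauce → XI.4; frozen → XI.4.1; with added sugar → XI.4.1.2. Scheduled 14%. No special measure applies. → 14%.
Line B: non-alcoholic beverage → XI.1; chilled → XI.1.1; with no added sugar → XI.1.1.1. Scheduled 21%. anti-dumping (Zerath, XI.1): +24%; total 21% + 24% = 45%. → 45%.
Line C: bakery product → XI.3; chilled → XI.3.2; with added sugar → XI.3.2.1. Scheduled 20%. Galveny agreement on XI.3: RVC < 40%. → 20%.
Line D: sugar confectionery → XI.2; chilled → XI.2.3; with added sugar → XI.2.3.1. Scheduled 10%. Westmoor agreement on XI.3.2: XI.2.3.1 not covered. → 10%.
Sum: 14% + 45% + 20% + 10% = 89%.

89%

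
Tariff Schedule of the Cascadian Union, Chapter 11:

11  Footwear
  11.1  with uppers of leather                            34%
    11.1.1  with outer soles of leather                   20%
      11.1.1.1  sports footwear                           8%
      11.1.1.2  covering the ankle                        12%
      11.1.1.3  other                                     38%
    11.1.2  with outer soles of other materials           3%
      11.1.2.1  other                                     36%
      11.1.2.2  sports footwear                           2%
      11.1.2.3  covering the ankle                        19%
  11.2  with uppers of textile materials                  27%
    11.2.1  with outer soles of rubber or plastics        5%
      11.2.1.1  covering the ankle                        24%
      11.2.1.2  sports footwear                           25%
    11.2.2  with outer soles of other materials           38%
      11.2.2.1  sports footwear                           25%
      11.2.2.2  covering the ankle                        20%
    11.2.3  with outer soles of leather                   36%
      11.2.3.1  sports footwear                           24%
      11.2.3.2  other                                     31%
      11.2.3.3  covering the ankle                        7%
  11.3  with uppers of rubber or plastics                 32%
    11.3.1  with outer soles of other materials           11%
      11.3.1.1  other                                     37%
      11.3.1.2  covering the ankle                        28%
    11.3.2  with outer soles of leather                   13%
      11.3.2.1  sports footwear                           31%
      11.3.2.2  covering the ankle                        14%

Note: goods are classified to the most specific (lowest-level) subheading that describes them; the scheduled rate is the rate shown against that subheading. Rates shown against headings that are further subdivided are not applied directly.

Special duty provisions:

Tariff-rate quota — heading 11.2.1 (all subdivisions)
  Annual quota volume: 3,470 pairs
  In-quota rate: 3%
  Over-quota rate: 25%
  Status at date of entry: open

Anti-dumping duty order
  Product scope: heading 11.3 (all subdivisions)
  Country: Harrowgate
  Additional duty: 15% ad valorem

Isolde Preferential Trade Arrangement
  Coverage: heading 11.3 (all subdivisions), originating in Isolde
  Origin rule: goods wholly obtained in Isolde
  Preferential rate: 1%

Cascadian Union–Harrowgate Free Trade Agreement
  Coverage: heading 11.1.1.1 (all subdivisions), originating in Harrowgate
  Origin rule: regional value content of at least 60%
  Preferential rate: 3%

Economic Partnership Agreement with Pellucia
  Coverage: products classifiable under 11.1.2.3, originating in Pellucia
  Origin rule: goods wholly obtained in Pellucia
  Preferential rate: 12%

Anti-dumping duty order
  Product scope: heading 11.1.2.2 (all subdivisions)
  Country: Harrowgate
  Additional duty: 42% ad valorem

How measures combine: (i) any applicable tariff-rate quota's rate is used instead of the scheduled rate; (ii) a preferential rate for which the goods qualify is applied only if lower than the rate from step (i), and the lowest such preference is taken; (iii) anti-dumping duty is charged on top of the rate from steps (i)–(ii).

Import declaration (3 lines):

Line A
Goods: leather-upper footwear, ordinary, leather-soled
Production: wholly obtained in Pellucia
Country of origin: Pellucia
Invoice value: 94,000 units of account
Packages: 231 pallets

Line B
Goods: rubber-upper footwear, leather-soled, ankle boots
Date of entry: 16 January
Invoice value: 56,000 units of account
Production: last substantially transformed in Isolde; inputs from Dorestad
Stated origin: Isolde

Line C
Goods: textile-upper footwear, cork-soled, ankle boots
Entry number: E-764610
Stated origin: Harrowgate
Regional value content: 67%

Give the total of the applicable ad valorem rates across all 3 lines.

72%

Line A: leather-upper → 11.1; leather-soled → 11.1.1; ordinary → 11.1.1.3. Scheduled 38%. Pellucia agreement on 11.1.2.3: 11.1.1.3 not covered. → 38%.
Line B: rubber-upper → 11.3; leather-soled → 11.3.2; ankle boots → 11.3.2.2. Scheduled 14%. Isolde agreement on 11.3: not wholly obtained. → 14%.
Line C: textile-upper → 11.2; cork-soled → 11.2.2; ankle boots → 11.2.2.2. Scheduled 20%. Harrowgate agreement on 11.1.1.1: 11.2.2.2 not covered. → 20%.
Sum: 38% + 14% + 20% = 72%.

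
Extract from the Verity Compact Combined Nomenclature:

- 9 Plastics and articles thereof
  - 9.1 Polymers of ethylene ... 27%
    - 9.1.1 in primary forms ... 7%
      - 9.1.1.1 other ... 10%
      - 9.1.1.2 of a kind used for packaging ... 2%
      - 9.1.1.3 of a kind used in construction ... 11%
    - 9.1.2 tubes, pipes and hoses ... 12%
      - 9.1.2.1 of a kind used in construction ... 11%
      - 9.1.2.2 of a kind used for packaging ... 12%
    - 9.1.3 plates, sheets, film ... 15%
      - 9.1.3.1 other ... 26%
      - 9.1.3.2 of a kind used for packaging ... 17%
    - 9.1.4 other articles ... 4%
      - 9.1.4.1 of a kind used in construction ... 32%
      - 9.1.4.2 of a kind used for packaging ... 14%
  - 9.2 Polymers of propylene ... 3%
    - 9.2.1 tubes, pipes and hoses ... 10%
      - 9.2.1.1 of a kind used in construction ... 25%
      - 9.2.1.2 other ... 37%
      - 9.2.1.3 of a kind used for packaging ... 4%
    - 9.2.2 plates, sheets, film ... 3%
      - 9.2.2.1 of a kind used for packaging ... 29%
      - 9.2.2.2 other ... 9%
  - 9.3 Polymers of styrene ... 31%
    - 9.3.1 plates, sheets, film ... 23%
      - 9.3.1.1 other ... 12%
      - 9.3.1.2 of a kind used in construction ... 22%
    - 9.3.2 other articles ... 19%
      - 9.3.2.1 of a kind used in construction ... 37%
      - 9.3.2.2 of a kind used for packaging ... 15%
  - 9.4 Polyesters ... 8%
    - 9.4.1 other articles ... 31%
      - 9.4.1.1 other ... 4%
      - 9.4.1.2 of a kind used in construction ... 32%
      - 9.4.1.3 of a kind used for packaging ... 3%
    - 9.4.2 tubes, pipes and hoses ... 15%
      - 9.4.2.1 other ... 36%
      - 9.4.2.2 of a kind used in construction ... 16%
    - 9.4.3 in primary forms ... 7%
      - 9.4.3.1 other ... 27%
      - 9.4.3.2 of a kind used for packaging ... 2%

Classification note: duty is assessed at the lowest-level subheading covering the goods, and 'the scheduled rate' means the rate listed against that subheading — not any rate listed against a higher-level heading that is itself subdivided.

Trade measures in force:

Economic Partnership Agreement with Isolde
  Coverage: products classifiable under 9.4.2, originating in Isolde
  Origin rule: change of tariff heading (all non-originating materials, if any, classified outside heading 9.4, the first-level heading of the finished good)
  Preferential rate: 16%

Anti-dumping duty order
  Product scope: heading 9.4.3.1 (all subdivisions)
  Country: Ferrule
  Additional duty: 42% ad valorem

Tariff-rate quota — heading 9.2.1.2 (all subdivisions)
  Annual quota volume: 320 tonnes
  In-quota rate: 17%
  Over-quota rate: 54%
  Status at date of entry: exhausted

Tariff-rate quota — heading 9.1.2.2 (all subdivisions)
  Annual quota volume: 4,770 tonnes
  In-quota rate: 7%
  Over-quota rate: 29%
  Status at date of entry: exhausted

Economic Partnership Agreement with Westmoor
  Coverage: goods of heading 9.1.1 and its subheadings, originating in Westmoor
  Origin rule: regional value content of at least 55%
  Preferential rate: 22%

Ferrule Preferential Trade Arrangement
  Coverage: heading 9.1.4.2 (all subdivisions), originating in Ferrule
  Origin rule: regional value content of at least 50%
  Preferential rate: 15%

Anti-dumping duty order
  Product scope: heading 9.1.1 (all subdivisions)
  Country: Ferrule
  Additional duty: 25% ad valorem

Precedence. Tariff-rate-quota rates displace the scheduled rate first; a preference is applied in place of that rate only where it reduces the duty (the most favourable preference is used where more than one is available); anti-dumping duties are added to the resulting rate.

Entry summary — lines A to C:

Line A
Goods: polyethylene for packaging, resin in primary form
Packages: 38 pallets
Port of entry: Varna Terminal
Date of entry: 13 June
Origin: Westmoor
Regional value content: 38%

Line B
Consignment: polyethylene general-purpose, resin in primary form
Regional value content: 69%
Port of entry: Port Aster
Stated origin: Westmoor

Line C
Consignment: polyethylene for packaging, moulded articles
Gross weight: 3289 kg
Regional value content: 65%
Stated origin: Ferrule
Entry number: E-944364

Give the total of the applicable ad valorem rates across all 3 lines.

Line A: polyethylene → 9.1; resin in primary form → 9.1.1; for packaging → 9.1.1.2. Scheduled 2%. Westmoor agreement on 9.1.1: RVC < 55%. → 2%.
Line B: polyethylene → 9.1; resin in primary form → 9.1.1; general-purpose → 9.1.1.1. Scheduled 10%. Westmoor agreement on 9.1.1: RVC ≥ 55% → 22% available; preference 22% not lower than 10% → no reduction. → 10%.
Line C: polyethylene → 9.1; moulded articles → 9.1.4; for packaging → 9.1.4.2. Scheduled 14%. Ferrule agreement on 9.1.4.2: RVC ≥ 50% → 15% available; preference 15% not lower than 14% → no reduction. → 14%.
Sum: 2% + 10% + 14% = 26%.

26%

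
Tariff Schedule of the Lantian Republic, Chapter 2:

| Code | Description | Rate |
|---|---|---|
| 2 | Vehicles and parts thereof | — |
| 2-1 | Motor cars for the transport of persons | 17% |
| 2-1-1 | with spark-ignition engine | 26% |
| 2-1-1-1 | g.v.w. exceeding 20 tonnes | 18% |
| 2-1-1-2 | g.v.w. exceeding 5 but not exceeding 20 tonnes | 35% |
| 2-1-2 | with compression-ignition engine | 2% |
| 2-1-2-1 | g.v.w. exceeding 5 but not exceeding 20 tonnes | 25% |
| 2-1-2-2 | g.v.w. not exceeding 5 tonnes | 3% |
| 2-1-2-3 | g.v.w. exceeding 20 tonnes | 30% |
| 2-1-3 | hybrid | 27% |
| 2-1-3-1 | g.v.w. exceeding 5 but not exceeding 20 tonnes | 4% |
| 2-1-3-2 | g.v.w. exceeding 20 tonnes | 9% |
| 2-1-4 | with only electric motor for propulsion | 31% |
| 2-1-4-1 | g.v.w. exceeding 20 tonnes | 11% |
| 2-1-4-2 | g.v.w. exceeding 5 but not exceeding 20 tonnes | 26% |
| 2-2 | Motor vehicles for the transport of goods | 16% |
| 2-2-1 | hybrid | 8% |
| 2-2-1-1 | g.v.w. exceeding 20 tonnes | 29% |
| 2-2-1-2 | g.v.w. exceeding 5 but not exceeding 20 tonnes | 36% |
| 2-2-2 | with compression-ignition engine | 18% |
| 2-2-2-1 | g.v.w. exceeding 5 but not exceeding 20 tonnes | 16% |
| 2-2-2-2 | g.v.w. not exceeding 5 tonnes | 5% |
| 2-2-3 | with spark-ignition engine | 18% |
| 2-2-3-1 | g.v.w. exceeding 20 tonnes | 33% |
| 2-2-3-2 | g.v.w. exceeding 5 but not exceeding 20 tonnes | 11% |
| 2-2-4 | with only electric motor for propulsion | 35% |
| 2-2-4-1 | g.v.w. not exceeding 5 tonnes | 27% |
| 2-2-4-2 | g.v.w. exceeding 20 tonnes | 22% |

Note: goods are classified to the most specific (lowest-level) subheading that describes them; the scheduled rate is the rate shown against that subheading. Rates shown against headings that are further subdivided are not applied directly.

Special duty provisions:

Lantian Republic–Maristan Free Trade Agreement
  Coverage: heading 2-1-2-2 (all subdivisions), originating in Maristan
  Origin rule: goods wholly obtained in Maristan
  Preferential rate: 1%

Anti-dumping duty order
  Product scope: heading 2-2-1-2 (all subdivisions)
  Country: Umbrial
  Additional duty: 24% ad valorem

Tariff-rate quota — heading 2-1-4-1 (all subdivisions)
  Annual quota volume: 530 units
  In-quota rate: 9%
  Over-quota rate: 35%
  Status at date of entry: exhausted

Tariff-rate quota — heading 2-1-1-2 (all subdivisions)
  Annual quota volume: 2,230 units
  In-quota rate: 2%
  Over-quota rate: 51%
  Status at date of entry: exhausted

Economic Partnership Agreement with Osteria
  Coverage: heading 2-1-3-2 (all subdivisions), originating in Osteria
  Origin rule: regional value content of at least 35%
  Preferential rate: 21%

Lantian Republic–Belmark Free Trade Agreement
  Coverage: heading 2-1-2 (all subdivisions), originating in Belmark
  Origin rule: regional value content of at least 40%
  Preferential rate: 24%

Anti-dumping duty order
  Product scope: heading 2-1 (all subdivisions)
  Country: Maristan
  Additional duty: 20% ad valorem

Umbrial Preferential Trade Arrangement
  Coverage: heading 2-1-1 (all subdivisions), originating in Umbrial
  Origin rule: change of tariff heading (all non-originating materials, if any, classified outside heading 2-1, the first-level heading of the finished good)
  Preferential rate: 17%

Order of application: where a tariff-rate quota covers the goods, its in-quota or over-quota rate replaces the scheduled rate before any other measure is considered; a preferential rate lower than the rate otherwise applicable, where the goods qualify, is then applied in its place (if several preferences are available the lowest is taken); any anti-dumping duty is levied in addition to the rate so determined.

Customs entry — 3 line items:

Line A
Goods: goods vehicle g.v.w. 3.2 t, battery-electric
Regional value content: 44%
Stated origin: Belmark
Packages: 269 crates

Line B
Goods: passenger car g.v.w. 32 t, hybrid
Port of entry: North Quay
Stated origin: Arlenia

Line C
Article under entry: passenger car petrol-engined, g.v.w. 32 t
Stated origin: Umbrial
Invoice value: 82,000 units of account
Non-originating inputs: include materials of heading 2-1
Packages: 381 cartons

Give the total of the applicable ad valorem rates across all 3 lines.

Line A: goods vehicle → 2-2; battery-electric → 2-2-4; g.v.w. 3.2 t → 2-2-4-1. Scheduled 27%. Belmark agreement on 2-1-2: 2-2-4-1 not covered. → 27%.
Line B: passenger car → 2-1; hybrid → 2-1-3; g.v.w. 32 t → 2-1-3-2. Scheduled 9%. No special measure applies. → 9%.
Line C: passenger car → 2-1; petrol-engined → 2-1-1; g.v.w. 32 t → 2-1-1-1. Scheduled 18%. Umbrial agreement on 2-1-1: CTH not met. → 18%.
Sum: 27% + 9% + 18% = 54%.

54%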